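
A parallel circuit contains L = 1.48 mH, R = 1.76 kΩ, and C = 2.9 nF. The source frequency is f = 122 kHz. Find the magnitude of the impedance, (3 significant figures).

686 Ω

ω = 2πf = 766500 rad/s
X_L = ωL = 1130 Ω
X_C = 1/(ωC) = 450 Ω
Parallel: admittances add. Y = 1/R + 1/(jωL) + jωC
Y = (0.000568 + j0.00134) S
|Y| = 0.00146 S → |Z| = 1/|Y| = 686 Ω, ∠Z = −∠Y = -67.0°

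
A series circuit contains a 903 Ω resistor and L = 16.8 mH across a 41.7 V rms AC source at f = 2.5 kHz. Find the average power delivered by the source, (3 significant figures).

1.77 W

ω = 2πf = 15710 rad/s
X_L = ωL = 264 Ω
Z = 903 + j264 Ω
|Z| = √(903² + 264²) = 941 Ω
∠Z = arctan(264/903) = 16.3°
I = V/|Z| = 44.3 mA
P = VI cos φ = 41.7 × 0.0443 × cos(16.3°) = 1.77 W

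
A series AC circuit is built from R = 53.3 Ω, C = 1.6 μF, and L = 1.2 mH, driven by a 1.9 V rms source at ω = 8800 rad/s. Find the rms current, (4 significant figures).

X_L = ωL = 10.56 Ω
X_C = 1/(ωC) = 71.02 Ω
Net reactance X = X_L − X_C = -60.46 Ω
Z = 53.30 − j60.46 Ω
|Z| = √(53.30² + 60.46²) = 80.60 Ω
I = V/|Z| = 1.9/80.60 = 23.57 mA

23.57 mA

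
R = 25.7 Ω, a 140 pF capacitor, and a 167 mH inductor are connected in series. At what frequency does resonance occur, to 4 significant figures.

32.92 kHz

ω₀ = 1/√(LC) = 1/√(0.167 × 1.4e-10) = 206800 rad/s
f₀ = ω₀/(2π) = 32.92 kHz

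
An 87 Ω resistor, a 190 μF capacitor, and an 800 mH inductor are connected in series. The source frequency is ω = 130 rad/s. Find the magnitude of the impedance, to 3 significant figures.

108 Ω

X_L = ωL = 104 Ω
X_C = 1/(ωC) = 40.5 Ω
Net reactance X = X_L − X_C = 63.5 Ω
Z = 87.0 + j63.5 Ω
|Z| = √(87.0² + 63.5²) = 108 Ω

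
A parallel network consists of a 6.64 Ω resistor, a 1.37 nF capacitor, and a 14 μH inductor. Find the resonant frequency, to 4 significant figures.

1.149 MHz

ω₀ = 1/√(LC) = 1/√(1.4e-05 × 1.37e-09) = 7.221e+06 rad/s
f₀ = ω₀/(2π) = 1.149 MHz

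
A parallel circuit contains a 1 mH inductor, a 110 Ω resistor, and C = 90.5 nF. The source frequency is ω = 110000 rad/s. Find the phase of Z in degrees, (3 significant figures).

-5.43°

X_L = ωL = 110 Ω
X_C = 1/(ωC) = 100 Ω
Parallel: admittances add. Y = 1/R + 1/(jωL) + jωC
Y = (0.00909 + j0.000864) S
|Y| = 0.00913 S → |Z| = 1/|Y| = 110 Ω, ∠Z = −∠Y = -5.43°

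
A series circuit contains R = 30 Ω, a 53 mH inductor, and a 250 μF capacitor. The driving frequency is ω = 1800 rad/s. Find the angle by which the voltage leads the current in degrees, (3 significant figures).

72.2°

X_L = ωL = 95.4 Ω
X_C = 1/(ωC) = 2.22 Ω
Net reactance X = X_L − X_C = 93.2 Ω
Z = 30.0 + j93.2 Ω
|Z| = √(30.0² + 93.2²) = 97.9 Ω
∠Z = arctan(93.2/30.0) = 72.2°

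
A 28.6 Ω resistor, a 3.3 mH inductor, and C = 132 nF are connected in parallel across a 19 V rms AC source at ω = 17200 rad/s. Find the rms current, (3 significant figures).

726 mA

X_L = ωL = 56.8 Ω
X_C = 1/(ωC) = 440 Ω
Parallel: admittances add. Y = 1/R + 1/(jωL) + jωC
Y = (0.0350 − j0.0153) S
|Y| = 0.0382 S → |Z| = 1/|Y| = 26.2 Ω, ∠Z = −∠Y = 23.7°
I = V/|Z| = 19/26.2 = 726 mA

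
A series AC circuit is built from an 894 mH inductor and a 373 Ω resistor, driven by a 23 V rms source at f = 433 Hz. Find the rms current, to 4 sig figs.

9.347 mA

ω = 2πf = 2721 rad/s
X_L = ωL = 2432 Ω
Z = 373.0 + j2432 Ω
|Z| = √(373.0² + 2432²) = 2461 Ω
I = V/|Z| = 23/2461 = 9.347 mA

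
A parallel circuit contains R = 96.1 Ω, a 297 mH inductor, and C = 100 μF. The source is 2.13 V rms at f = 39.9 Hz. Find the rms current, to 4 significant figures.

33.26 mA

ω = 2πf = 250.7 rad/s
X_L = ωL = 74.46 Ω
X_C = 1/(ωC) = 39.89 Ω
Parallel: admittances add. Y = 1/R + 1/(jωL) + jωC
Y = (0.01041 + j0.01164) S
|Y| = 0.01561 S → |Z| = 1/|Y| = 64.05 Ω, ∠Z = −∠Y = -48.20°
I = V/|Z| = 2.13/64.05 = 33.26 mA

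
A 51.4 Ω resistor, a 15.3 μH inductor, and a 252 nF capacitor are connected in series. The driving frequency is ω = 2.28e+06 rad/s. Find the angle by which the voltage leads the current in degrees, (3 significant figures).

X_L = ωL = 34.9 Ω
X_C = 1/(ωC) = 1.74 Ω
Net reactance X = X_L − X_C = 33.1 Ω
Z = 51.4 + j33.1 Ω
|Z| = √(51.4² + 33.1²) = 61.2 Ω
∠Z = arctan(33.1/51.4) = 32.8°

32.8°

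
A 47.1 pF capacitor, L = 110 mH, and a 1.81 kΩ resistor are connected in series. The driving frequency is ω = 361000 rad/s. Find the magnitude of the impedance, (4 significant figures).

X_L = ωL = 39710 Ω
X_C = 1/(ωC) = 58810 Ω
Net reactance X = X_L − X_C = -19100 Ω
Z = 1810 − j19100 Ω
|Z| = √(1810² + 19100²) = 19190 Ω

19190 Ω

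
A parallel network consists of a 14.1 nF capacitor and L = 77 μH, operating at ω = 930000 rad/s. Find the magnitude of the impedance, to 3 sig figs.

X_L = ωL = 71.6 Ω
X_C = 1/(ωC) = 76.3 Ω
Parallel: admittances add. Y = 1/(jωL) + jωC
Y = (0 − j0.000852) S
|Y| = 0.000852 S → |Z| = 1/|Y| = 1170 Ω, ∠Z = −∠Y = 90.0°

1170 Ω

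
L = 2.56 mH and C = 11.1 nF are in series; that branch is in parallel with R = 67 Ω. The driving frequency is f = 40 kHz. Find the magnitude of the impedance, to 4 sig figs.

65.22 Ω

ω = 2πf = 251300 rad/s
X_L = ωL = 643.4 Ω
X_C = 1/(ωC) = 358.5 Ω
Branch 1: Z₁ = R = 67.00 Ω
Branch 2 (series LC): Z₂ = j(X_L − X_C) = j284.9 Ω
Parallel: Z = Z₁Z₂/(Z₁+Z₂), |Z| = 65.22 Ω, ∠Z = 13.23°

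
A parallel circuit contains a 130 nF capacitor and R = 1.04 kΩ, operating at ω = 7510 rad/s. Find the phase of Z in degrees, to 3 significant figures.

-45.4°

X_C = 1/(ωC) = 1020 Ω
Parallel: admittances add. Y = 1/R + jωC
Y = (0.000962 + j0.000976) S
|Y| = 0.00137 S → |Z| = 1/|Y| = 730 Ω, ∠Z = −∠Y = -45.4°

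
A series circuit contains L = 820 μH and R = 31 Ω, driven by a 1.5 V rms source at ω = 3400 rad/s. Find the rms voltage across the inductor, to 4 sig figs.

0.1344 V

X_L = ωL = 2.788 Ω
Z = 31.00 + j2.788 Ω
|Z| = √(31.00² + 2.788²) = 31.13 Ω
I = V/|Z| = 48.19 mA
V_L = I·|Z_L| = 0.04819 × 2.788 = 0.1344 V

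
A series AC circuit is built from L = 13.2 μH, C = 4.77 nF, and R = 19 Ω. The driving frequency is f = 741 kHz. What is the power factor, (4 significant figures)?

0.7564

ω = 2πf = 4.656e+06 rad/s
X_L = ωL = 61.46 Ω
X_C = 1/(ωC) = 45.03 Ω
Net reactance X = X_L − X_C = 16.43 Ω
Z = 19.00 + j16.43 Ω
|Z| = √(19.00² + 16.43²) = 25.12 Ω
∠Z = arctan(16.43/19.00) = 40.85°
cos φ = cos(40.85°) = 0.7564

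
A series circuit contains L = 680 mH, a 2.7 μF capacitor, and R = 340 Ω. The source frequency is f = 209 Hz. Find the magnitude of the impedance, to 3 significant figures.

ω = 2πf = 1313 rad/s
X_L = ωL = 893 Ω
X_C = 1/(ωC) = 282 Ω
Net reactance X = X_L − X_C = 611 Ω
Z = 340 + j611 Ω
|Z| = √(340² + 611²) = 699 Ω

699 Ω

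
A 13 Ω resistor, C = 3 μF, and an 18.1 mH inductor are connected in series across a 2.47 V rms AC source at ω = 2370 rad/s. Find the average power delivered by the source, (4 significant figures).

X_L = ωL = 42.90 Ω
X_C = 1/(ωC) = 140.6 Ω
Net reactance X = X_L − X_C = -97.75 Ω
Z = 13.00 − j97.75 Ω
|Z| = √(13.00² + 97.75²) = 98.61 Ω
∠Z = arctan(-97.75/13.00) = -82.42°
I = V/|Z| = 25.05 mA
P = VI cos φ = 2.47 × 0.02505 × cos(-82.42°) = 8.156 mW

8.156 mW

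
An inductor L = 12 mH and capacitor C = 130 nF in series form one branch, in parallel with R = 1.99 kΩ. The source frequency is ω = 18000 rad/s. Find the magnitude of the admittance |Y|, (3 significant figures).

X_L = ωL = 216 Ω
X_C = 1/(ωC) = 427 Ω
Branch 1: Z₁ = R = 1990 Ω
Branch 2 (series LC): Z₂ = j(X_L − X_C) = −j211 Ω
Parallel: Z = Z₁Z₂/(Z₁+Z₂), |Z| = 210 Ω, ∠Z = -83.9°
|Y| = 1/|Z| = 4.76 mS

4.76 mS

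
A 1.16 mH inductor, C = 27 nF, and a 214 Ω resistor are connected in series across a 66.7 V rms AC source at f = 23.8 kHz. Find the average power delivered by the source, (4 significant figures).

18.56 W

ω = 2πf = 149500 rad/s
X_L = ωL = 173.5 Ω
X_C = 1/(ωC) = 247.7 Ω
Net reactance X = X_L − X_C = -74.21 Ω
Z = 214.0 − j74.21 Ω
|Z| = √(214.0² + 74.21²) = 226.5 Ω
∠Z = arctan(-74.21/214.0) = -19.12°
I = V/|Z| = 294.5 mA
P = VI cos φ = 66.7 × 0.2945 × cos(-19.12°) = 18.56 W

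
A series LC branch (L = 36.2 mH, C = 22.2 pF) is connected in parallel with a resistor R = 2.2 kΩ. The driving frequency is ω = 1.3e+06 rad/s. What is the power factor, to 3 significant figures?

X_L = ωL = 47100 Ω
X_C = 1/(ωC) = 34700 Ω
Branch 1: Z₁ = R = 2200 Ω
Branch 2 (series LC): Z₂ = j(X_L − X_C) = j12400 Ω
Parallel: Z = Z₁Z₂/(Z₁+Z₂), |Z| = 2170 Ω, ∠Z = 10.1°
cos φ = cos(10.1°) = 0.985

0.985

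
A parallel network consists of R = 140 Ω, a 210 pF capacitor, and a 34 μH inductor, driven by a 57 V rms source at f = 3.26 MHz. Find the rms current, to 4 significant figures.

ω = 2πf = 2.048e+07 rad/s
X_L = ωL = 696.4 Ω
X_C = 1/(ωC) = 232.5 Ω
Parallel: admittances add. Y = 1/R + 1/(jωL) + jωC
Y = (0.007143 + j0.002866) S
|Y| = 0.007696 S → |Z| = 1/|Y| = 129.9 Ω, ∠Z = −∠Y = -21.86°
I = V/|Z| = 57/129.9 = 438.7 mA

438.7 mA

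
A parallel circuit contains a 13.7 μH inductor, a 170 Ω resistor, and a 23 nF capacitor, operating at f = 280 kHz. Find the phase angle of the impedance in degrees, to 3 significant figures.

9.89°

ω = 2πf = 1.759e+06 rad/s
X_L = ωL = 24.1 Ω
X_C = 1/(ωC) = 24.7 Ω
Parallel: admittances add. Y = 1/R + 1/(jωL) + jωC
Y = (0.00588 − j0.00103) S
|Y| = 0.00597 S → |Z| = 1/|Y| = 167 Ω, ∠Z = −∠Y = 9.89°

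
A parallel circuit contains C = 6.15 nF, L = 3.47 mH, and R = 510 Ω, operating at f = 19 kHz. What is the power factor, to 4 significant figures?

ω = 2πf = 119400 rad/s
X_L = ωL = 414.3 Ω
X_C = 1/(ωC) = 1362 Ω
Parallel: admittances add. Y = 1/R + 1/(jωL) + jωC
Y = (0.001961 − j0.001680) S
|Y| = 0.002582 S → |Z| = 1/|Y| = 387.3 Ω, ∠Z = −∠Y = 40.59°
cos φ = cos(40.59°) = 0.7594

0.7594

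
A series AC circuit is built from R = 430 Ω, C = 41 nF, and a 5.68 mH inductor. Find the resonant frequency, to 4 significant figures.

ω₀ = 1/√(LC) = 1/√(0.00568 × 4.1e-08) = 65530 rad/s
f₀ = ω₀/(2π) = 10.43 kHz

10.43 kHz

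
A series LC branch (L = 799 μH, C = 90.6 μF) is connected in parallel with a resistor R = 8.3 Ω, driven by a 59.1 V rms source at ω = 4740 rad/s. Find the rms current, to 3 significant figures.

41.1 A

X_L = ωL = 3.79 Ω
X_C = 1/(ωC) = 2.33 Ω
Branch 1: Z₁ = R = 8.30 Ω
Branch 2 (series LC): Z₂ = j(X_L − X_C) = j1.46 Ω
Parallel: Z = Z₁Z₂/(Z₁+Z₂), |Z| = 1.44 Ω, ∠Z = 80.0°
I = V/|Z| = 59.1/1.44 = 41.1 A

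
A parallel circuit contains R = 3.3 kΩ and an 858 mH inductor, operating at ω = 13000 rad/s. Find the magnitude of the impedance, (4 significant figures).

3164 Ω

X_L = ωL = 11150 Ω
Parallel: admittances add. Y = 1/R + 1/(jωL)
Y = (0.0003030 − j8.965e-05) S
|Y| = 0.0003160 S → |Z| = 1/|Y| = 3164 Ω, ∠Z = −∠Y = 16.48°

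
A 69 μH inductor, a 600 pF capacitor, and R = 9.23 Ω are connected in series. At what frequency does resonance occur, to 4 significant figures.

782.2 kHz

ω₀ = 1/√(LC) = 1/√(6.9e-05 × 6e-10) = 4.915e+06 rad/s
f₀ = ω₀/(2π) = 782.2 kHz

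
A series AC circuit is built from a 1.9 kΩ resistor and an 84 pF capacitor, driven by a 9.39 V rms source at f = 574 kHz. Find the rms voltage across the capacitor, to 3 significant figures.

8.14 V

ω = 2πf = 3.607e+06 rad/s
X_C = 1/(ωC) = 3300 Ω
Z = 1900 − j3300 Ω
|Z| = √(1900² + 3300²) = 3810 Ω
I = V/|Z| = 2.47 mA
V_C = I·|Z_C| = 0.00247 × 3300 = 8.14 V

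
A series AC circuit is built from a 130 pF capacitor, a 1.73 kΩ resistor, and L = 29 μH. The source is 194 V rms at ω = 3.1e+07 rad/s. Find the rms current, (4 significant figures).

X_L = ωL = 899.0 Ω
X_C = 1/(ωC) = 248.1 Ω
Net reactance X = X_L − X_C = 650.9 Ω
Z = 1730 + j650.9 Ω
|Z| = √(1730² + 650.9²) = 1848 Ω
I = V/|Z| = 194/1848 = 105.0 mA

105.0 mA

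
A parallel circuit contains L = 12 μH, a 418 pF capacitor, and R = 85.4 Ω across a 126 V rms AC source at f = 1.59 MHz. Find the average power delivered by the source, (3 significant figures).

ω = 2πf = 9.99e+06 rad/s
X_L = ωL = 120 Ω
X_C = 1/(ωC) = 239 Ω
Parallel: admittances add. Y = 1/R + 1/(jωL) + jωC
Y = (0.0117 − j0.00417) S
|Y| = 0.0124 S → |Z| = 1/|Y| = 80.5 Ω, ∠Z = −∠Y = 19.6°
I = V/|Z| = 1.57 A
P = VI cos φ = 126 × 1.57 × cos(19.6°) = 186 W

186 W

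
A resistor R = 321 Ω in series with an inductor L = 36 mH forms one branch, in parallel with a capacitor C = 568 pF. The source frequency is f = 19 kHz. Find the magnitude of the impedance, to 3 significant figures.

6080 Ω

ω = 2πf = 119400 rad/s
X_L = ωL = 4300 Ω
X_C = 1/(ωC) = 14700 Ω
Branch 1 (R+jX_L): Z₁ = 321 + j4300 Ω, |Z₁| = 4310 Ω
Branch 2 (−jX_C): Z₂ = −j14700 Ω
Parallel: Z = Z₁Z₂/(Z₁+Z₂), |Z| = 6080 Ω, ∠Z = 84.0°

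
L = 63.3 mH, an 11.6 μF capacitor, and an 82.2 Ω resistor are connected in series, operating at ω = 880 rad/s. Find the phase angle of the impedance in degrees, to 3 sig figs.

X_L = ωL = 55.7 Ω
X_C = 1/(ωC) = 98.0 Ω
Net reactance X = X_L − X_C = -42.3 Ω
Z = 82.2 − j42.3 Ω
|Z| = √(82.2² + 42.3²) = 92.4 Ω
∠Z = arctan(-42.3/82.2) = -27.2°

-27.2°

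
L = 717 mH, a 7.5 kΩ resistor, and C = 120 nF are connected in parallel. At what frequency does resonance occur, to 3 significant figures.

543 Hz

ω₀ = 1/√(LC) = 1/√(0.717 × 1.2e-07) = 3409 rad/s
f₀ = ω₀/(2π) = 543 Hz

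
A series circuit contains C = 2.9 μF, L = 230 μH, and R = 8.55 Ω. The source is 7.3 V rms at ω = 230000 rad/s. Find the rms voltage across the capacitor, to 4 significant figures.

X_L = ωL = 52.90 Ω
X_C = 1/(ωC) = 1.499 Ω
Net reactance X = X_L − X_C = 51.40 Ω
Z = 8.550 + j51.40 Ω
|Z| = √(8.550² + 51.40²) = 52.11 Ω
I = V/|Z| = 140.1 mA
V_C = I·|Z_C| = 0.1401 × 1.499 = 0.2100 V

0.2100 V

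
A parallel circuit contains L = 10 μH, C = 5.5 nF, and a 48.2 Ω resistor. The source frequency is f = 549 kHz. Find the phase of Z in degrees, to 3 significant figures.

ω = 2πf = 3.449e+06 rad/s
X_L = ωL = 34.5 Ω
X_C = 1/(ωC) = 52.7 Ω
Parallel: admittances add. Y = 1/R + 1/(jωL) + jωC
Y = (0.0207 − j0.0100) S
|Y| = 0.0230 S → |Z| = 1/|Y| = 43.4 Ω, ∠Z = −∠Y = 25.8°

25.8°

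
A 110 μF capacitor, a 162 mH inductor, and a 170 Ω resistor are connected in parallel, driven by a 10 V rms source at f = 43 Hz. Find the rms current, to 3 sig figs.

ω = 2πf = 270.2 rad/s
X_L = ωL = 43.8 Ω
X_C = 1/(ωC) = 33.6 Ω
Parallel: admittances add. Y = 1/R + 1/(jωL) + jωC
Y = (0.00588 + j0.00687) S
|Y| = 0.00905 S → |Z| = 1/|Y| = 111 Ω, ∠Z = −∠Y = -49.4°
I = V/|Z| = 10/111 = 90.5 mA

90.5 mA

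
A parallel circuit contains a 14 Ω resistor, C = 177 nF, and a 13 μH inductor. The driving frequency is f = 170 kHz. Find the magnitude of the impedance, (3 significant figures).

7.29 Ω

ω = 2πf = 1.068e+06 rad/s
X_L = ωL = 13.9 Ω
X_C = 1/(ωC) = 5.29 Ω
Parallel: admittances add. Y = 1/R + 1/(jωL) + jωC
Y = (0.0714 + j0.117) S
|Y| = 0.137 S → |Z| = 1/|Y| = 7.29 Ω, ∠Z = −∠Y = -58.6°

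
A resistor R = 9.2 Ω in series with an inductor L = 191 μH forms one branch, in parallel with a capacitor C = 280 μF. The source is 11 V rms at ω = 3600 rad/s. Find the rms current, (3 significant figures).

X_L = ωL = 0.688 Ω
X_C = 1/(ωC) = 0.992 Ω
Branch 1 (R+jX_L): Z₁ = 9.20 + j0.688 Ω, |Z₁| = 9.23 Ω
Branch 2 (−jX_C): Z₂ = −j0.992 Ω
Parallel: Z = Z₁Z₂/(Z₁+Z₂), |Z| = 0.994 Ω, ∠Z = -83.8°
I = V/|Z| = 11/0.994 = 11.1 A

11.1 A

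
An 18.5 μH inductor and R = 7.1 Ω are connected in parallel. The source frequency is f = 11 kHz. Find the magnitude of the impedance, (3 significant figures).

ω = 2πf = 69120 rad/s
X_L = ωL = 1.28 Ω
Parallel: admittances add. Y = 1/R + 1/(jωL)
Y = (0.141 − j0.782) S
|Y| = 0.795 S → |Z| = 1/|Y| = 1.26 Ω, ∠Z = −∠Y = 79.8°

1.26 Ω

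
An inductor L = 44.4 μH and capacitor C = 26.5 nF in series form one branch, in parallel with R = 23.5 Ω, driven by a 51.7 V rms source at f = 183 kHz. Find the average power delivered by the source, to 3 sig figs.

ω = 2πf = 1.15e+06 rad/s
X_L = ωL = 51.1 Ω
X_C = 1/(ωC) = 32.8 Ω
Branch 1: Z₁ = R = 23.5 Ω
Branch 2 (series LC): Z₂ = j(X_L − X_C) = j18.2 Ω
Parallel: Z = Z₁Z₂/(Z₁+Z₂), |Z| = 14.4 Ω, ∠Z = 52.2°
I = V/|Z| = 3.59 A
P = VI cos φ = 51.7 × 3.59 × cos(52.2°) = 114 W

114 W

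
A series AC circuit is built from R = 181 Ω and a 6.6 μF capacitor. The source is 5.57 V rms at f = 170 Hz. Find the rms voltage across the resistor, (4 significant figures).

4.384 V

ω = 2πf = 1068 rad/s
X_C = 1/(ωC) = 141.8 Ω
Z = 181.0 − j141.8 Ω
|Z| = √(181.0² + 141.8²) = 230.0 Ω
I = V/|Z| = 24.22 mA
V_R = I·|Z_R| = 0.02422 × 181.0 = 4.384 V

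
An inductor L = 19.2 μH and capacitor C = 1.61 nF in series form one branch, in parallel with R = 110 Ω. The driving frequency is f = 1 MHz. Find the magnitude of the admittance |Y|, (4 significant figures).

46.80 mS

ω = 2πf = 6.283e+06 rad/s
X_L = ωL = 120.6 Ω
X_C = 1/(ωC) = 98.85 Ω
Branch 1: Z₁ = R = 110.0 Ω
Branch 2 (series LC): Z₂ = j(X_L − X_C) = j21.78 Ω
Parallel: Z = Z₁Z₂/(Z₁+Z₂), |Z| = 21.37 Ω, ∠Z = 78.80°
|Y| = 1/|Z| = 46.80 mS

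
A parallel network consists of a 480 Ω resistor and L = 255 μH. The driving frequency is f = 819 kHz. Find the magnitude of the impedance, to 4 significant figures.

450.8 Ω

ω = 2πf = 5.146e+06 rad/s
X_L = ωL = 1312 Ω
Parallel: admittances add. Y = 1/R + 1/(jωL)
Y = (0.002083 − j0.0007621) S
|Y| = 0.002218 S → |Z| = 1/|Y| = 450.8 Ω, ∠Z = −∠Y = 20.09°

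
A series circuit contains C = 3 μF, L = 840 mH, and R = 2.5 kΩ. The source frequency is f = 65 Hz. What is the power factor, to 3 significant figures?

0.983

ω = 2πf = 408.4 rad/s
X_L = ωL = 343 Ω
X_C = 1/(ωC) = 816 Ω
Net reactance X = X_L − X_C = -473 Ω
Z = 2500 − j473 Ω
|Z| = √(2500² + 473²) = 2540 Ω
∠Z = arctan(-473/2500) = -10.7°
cos φ = cos(-10.7°) = 0.983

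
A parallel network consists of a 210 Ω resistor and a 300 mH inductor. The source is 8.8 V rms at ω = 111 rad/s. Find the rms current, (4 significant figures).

X_L = ωL = 33.30 Ω
Parallel: admittances add. Y = 1/R + 1/(jωL)
Y = (0.004762 − j0.03003) S
|Y| = 0.03041 S → |Z| = 1/|Y| = 32.89 Ω, ∠Z = −∠Y = 80.99°
I = V/|Z| = 8.8/32.89 = 267.6 mA

267.6 mA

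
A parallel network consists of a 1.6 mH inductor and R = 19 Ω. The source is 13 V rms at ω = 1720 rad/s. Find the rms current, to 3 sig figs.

4.77 A

X_L = ωL = 2.75 Ω
Parallel: admittances add. Y = 1/R + 1/(jωL)
Y = (0.0526 − j0.363) S
|Y| = 0.367 S → |Z| = 1/|Y| = 2.72 Ω, ∠Z = −∠Y = 81.8°
I = V/|Z| = 13/2.72 = 4.77 A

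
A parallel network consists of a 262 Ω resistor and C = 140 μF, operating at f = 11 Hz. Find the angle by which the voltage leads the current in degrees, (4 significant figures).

-68.47°

ω = 2πf = 69.12 rad/s
X_C = 1/(ωC) = 103.3 Ω
Parallel: admittances add. Y = 1/R + jωC
Y = (0.003817 + j0.009676) S
|Y| = 0.01040 S → |Z| = 1/|Y| = 96.14 Ω, ∠Z = −∠Y = -68.47°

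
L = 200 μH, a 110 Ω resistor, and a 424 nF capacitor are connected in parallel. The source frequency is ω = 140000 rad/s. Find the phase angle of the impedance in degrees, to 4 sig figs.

X_L = ωL = 28.00 Ω
X_C = 1/(ωC) = 16.85 Ω
Parallel: admittances add. Y = 1/R + 1/(jωL) + jωC
Y = (0.009091 + j0.02365) S
|Y| = 0.02533 S → |Z| = 1/|Y| = 39.47 Ω, ∠Z = −∠Y = -68.97°

-68.97°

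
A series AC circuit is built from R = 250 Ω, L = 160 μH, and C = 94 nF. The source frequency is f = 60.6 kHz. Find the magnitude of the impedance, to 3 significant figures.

252 Ω

ω = 2πf = 380800 rad/s
X_L = ωL = 60.9 Ω
X_C = 1/(ωC) = 27.9 Ω
Net reactance X = X_L − X_C = 33.0 Ω
Z = 250 + j33.0 Ω
|Z| = √(250² + 33.0²) = 252 Ω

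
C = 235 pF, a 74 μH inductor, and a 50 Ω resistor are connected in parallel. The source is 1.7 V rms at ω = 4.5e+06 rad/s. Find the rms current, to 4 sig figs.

34.16 mA

X_L = ωL = 333.0 Ω
X_C = 1/(ωC) = 945.6 Ω
Parallel: admittances add. Y = 1/R + 1/(jωL) + jωC
Y = (0.02000 − j0.001946) S
|Y| = 0.02009 S → |Z| = 1/|Y| = 49.77 Ω, ∠Z = −∠Y = 5.556°
I = V/|Z| = 1.7/49.77 = 34.16 mA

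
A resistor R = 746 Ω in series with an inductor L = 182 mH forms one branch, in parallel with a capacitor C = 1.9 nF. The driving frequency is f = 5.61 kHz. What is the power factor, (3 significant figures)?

0.202

ω = 2πf = 35250 rad/s
X_L = ωL = 6420 Ω
X_C = 1/(ωC) = 14900 Ω
Branch 1 (R+jX_L): Z₁ = 746 + j6420 Ω, |Z₁| = 6460 Ω
Branch 2 (−jX_C): Z₂ = −j14900 Ω
Parallel: Z = Z₁Z₂/(Z₁+Z₂), |Z| = 11300 Ω, ∠Z = 78.4°
cos φ = cos(78.4°) = 0.202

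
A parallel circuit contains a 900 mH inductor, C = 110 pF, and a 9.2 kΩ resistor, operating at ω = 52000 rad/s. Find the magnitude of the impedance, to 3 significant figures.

9110 Ω

X_L = ωL = 46800 Ω
X_C = 1/(ωC) = 175000 Ω
Parallel: admittances add. Y = 1/R + 1/(jωL) + jωC
Y = (0.000109 − j1.56e-05) S
|Y| = 0.000110 S → |Z| = 1/|Y| = 9110 Ω, ∠Z = −∠Y = 8.19°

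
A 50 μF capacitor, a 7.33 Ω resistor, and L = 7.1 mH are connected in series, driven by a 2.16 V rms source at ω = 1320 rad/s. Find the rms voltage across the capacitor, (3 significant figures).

X_L = ωL = 9.37 Ω
X_C = 1/(ωC) = 15.2 Ω
Net reactance X = X_L − X_C = -5.78 Ω
Z = 7.33 − j5.78 Ω
|Z| = √(7.33² + 5.78²) = 9.33 Ω
I = V/|Z| = 231 mA
V_C = I·|Z_C| = 0.231 × 15.2 = 3.51 V

3.51 V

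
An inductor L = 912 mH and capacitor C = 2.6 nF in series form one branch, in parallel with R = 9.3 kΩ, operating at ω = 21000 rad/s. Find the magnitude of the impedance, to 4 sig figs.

833.6 Ω

X_L = ωL = 19150 Ω
X_C = 1/(ωC) = 18320 Ω
Branch 1: Z₁ = R = 9300 Ω
Branch 2 (series LC): Z₂ = j(X_L − X_C) = j837.0 Ω
Parallel: Z = Z₁Z₂/(Z₁+Z₂), |Z| = 833.6 Ω, ∠Z = 84.86°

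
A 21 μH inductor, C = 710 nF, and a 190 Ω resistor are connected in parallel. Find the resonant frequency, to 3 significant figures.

ω₀ = 1/√(LC) = 1/√(2.1e-05 × 7.1e-07) = 259000 rad/s
f₀ = ω₀/(2π) = 41.2 kHz

41.2 kHz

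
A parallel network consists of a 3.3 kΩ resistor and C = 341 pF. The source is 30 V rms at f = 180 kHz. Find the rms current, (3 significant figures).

ω = 2πf = 1.131e+06 rad/s
X_C = 1/(ωC) = 2590 Ω
Parallel: admittances add. Y = 1/R + jωC
Y = (0.000303 + j0.000386) S
|Y| = 0.000490 S → |Z| = 1/|Y| = 2040 Ω, ∠Z = −∠Y = -51.8°
I = V/|Z| = 30/2040 = 14.7 mA

14.7 mA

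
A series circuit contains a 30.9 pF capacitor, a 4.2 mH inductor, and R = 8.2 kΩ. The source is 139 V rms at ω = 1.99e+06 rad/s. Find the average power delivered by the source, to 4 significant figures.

X_L = ωL = 8358 Ω
X_C = 1/(ωC) = 16260 Ω
Net reactance X = X_L − X_C = -7905 Ω
Z = 8200 − j7905 Ω
|Z| = √(8200² + 7905²) = 11390 Ω
∠Z = arctan(-7905/8200) = -43.95°
I = V/|Z| = 12.20 mA
P = VI cos φ = 139 × 0.01220 × cos(-43.95°) = 1.221 W

1.221 W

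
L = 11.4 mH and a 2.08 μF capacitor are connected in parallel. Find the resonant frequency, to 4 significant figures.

ω₀ = 1/√(LC) = 1/√(0.0114 × 2.08e-06) = 6494 rad/s
f₀ = ω₀/(2π) = 1.034 kHz

1.034 kHz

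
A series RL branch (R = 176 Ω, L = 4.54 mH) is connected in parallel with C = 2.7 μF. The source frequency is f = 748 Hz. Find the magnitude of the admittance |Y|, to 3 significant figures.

ω = 2πf = 4700 rad/s
X_L = ωL = 21.3 Ω
X_C = 1/(ωC) = 78.8 Ω
Branch 1 (R+jX_L): Z₁ = 176 + j21.3 Ω, |Z₁| = 177 Ω
Branch 2 (−jX_C): Z₂ = −j78.8 Ω
Parallel: Z = Z₁Z₂/(Z₁+Z₂), |Z| = 75.5 Ω, ∠Z = -65.0°
|Y| = 1/|Z| = 13.3 mS

13.3 mS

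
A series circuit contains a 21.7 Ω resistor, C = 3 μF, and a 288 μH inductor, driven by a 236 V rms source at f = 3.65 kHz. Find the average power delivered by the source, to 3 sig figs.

2.26 kW

ω = 2πf = 22930 rad/s
X_L = ωL = 6.60 Ω
X_C = 1/(ωC) = 14.5 Ω
Net reactance X = X_L − X_C = -7.93 Ω
Z = 21.7 − j7.93 Ω
|Z| = √(21.7² + 7.93²) = 23.1 Ω
∠Z = arctan(-7.93/21.7) = -20.1°
I = V/|Z| = 10.2 A
P = VI cos φ = 236 × 10.2 × cos(-20.1°) = 2.26 kW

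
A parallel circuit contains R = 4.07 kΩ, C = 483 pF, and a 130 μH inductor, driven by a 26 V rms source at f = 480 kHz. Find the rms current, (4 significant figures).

29.15 mA

ω = 2πf = 3.016e+06 rad/s
X_L = ωL = 392.1 Ω
X_C = 1/(ωC) = 686.5 Ω
Parallel: admittances add. Y = 1/R + 1/(jωL) + jωC
Y = (0.0002457 − j0.001094) S
|Y| = 0.001121 S → |Z| = 1/|Y| = 892.0 Ω, ∠Z = −∠Y = 77.34°
I = V/|Z| = 26/892.0 = 29.15 mA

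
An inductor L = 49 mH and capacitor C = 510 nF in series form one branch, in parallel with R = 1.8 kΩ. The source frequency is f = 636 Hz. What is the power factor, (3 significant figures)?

0.162

ω = 2πf = 3996 rad/s
X_L = ωL = 196 Ω
X_C = 1/(ωC) = 491 Ω
Branch 1: Z₁ = R = 1800 Ω
Branch 2 (series LC): Z₂ = j(X_L − X_C) = −j295 Ω
Parallel: Z = Z₁Z₂/(Z₁+Z₂), |Z| = 291 Ω, ∠Z = -80.7°
cos φ = cos(-80.7°) = 0.162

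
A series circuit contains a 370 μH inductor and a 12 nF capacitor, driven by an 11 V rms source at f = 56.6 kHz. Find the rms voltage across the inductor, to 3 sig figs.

ω = 2πf = 355600 rad/s
X_L = ωL = 132 Ω
X_C = 1/(ωC) = 234 Ω
Net reactance X = X_L − X_C = -103 Ω
Z = − j103 Ω
|Z| = √(0² + 103²) = 103 Ω
I = V/|Z| = 107 mA
V_L = I·|Z_L| = 0.107 × 132 = 14.1 V

14.1 V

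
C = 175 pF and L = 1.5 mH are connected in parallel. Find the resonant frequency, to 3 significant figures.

ω₀ = 1/√(LC) = 1/√(0.0015 × 1.75e-10) = 1.952e+06 rad/s
f₀ = ω₀/(2π) = 311 kHz

311 kHz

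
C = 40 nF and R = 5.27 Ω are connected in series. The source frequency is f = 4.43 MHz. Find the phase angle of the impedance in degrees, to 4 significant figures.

-9.672°

ω = 2πf = 2.783e+07 rad/s
X_C = 1/(ωC) = 0.8982 Ω
Z = 5.270 − j0.8982 Ω
|Z| = √(5.270² + 0.8982²) = 5.346 Ω
∠Z = arctan(-0.8982/5.270) = -9.672°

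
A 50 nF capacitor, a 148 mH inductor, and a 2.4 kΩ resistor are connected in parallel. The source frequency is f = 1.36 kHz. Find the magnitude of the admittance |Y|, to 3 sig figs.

ω = 2πf = 8545 rad/s
X_L = ωL = 1260 Ω
X_C = 1/(ωC) = 2340 Ω
Parallel: admittances add. Y = 1/R + 1/(jωL) + jωC
Y = (0.000417 − j0.000363) S
|Y| = 0.000553 S → |Z| = 1/|Y| = 1810 Ω, ∠Z = −∠Y = 41.1°

553 μS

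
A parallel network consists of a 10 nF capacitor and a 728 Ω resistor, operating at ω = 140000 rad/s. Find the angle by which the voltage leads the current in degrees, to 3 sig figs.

-45.5°

X_C = 1/(ωC) = 714 Ω
Parallel: admittances add. Y = 1/R + jωC
Y = (0.00137 + j0.00140) S
|Y| = 0.00196 S → |Z| = 1/|Y| = 510 Ω, ∠Z = −∠Y = -45.5°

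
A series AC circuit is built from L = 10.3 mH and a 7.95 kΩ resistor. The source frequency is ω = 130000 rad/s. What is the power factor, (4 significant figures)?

X_L = ωL = 1339 Ω
Z = 7950 + j1339 Ω
|Z| = √(7950² + 1339²) = 8062 Ω
∠Z = arctan(1339/7950) = 9.560°
cos φ = cos(9.560°) = 0.9861

0.9861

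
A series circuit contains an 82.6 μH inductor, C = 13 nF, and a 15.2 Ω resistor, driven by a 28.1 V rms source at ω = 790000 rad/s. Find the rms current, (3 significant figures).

X_L = ωL = 65.3 Ω
X_C = 1/(ωC) = 97.4 Ω
Net reactance X = X_L − X_C = -32.1 Ω
Z = 15.2 − j32.1 Ω
|Z| = √(15.2² + 32.1²) = 35.5 Ω
I = V/|Z| = 28.1/35.5 = 791 mA

791 mA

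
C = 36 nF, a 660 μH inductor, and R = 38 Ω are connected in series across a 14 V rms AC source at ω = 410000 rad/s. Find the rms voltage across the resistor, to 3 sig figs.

X_L = ωL = 271 Ω
X_C = 1/(ωC) = 67.8 Ω
Net reactance X = X_L − X_C = 203 Ω
Z = 38.0 + j203 Ω
|Z| = √(38.0² + 203²) = 206 Ω
I = V/|Z| = 67.8 mA
V_R = I·|Z_R| = 0.0678 × 38.0 = 2.58 V

2.58 V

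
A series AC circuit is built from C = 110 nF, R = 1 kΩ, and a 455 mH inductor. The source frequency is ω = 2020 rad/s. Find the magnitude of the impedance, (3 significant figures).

X_L = ωL = 919 Ω
X_C = 1/(ωC) = 4500 Ω
Net reactance X = X_L − X_C = -3580 Ω
Z = 1000 − j3580 Ω
|Z| = √(1000² + 3580²) = 3720 Ω

3720 Ω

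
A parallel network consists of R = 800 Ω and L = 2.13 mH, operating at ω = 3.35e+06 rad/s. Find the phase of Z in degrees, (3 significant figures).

X_L = ωL = 7140 Ω
Parallel: admittances add. Y = 1/R + 1/(jωL)
Y = (0.00125 − j0.000140) S
|Y| = 0.00126 S → |Z| = 1/|Y| = 795 Ω, ∠Z = −∠Y = 6.40°

6.40°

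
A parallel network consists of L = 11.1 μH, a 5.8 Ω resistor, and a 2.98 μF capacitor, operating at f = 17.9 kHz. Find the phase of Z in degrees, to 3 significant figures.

ω = 2πf = 112500 rad/s
X_L = ωL = 1.25 Ω
X_C = 1/(ωC) = 2.98 Ω
Parallel: admittances add. Y = 1/R + 1/(jωL) + jωC
Y = (0.172 − j0.466) S
|Y| = 0.497 S → |Z| = 1/|Y| = 2.01 Ω, ∠Z = −∠Y = 69.7°

69.7°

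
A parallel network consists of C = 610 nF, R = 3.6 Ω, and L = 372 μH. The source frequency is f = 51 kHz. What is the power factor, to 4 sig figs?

0.8294

ω = 2πf = 320400 rad/s
X_L = ωL = 119.2 Ω
X_C = 1/(ωC) = 5.116 Ω
Parallel: admittances add. Y = 1/R + 1/(jωL) + jωC
Y = (0.2778 + j0.1871) S
|Y| = 0.3349 S → |Z| = 1/|Y| = 2.986 Ω, ∠Z = −∠Y = -33.96°
cos φ = cos(-33.96°) = 0.8294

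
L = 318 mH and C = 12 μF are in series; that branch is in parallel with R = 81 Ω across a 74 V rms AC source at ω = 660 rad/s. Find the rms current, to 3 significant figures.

X_L = ωL = 210 Ω
X_C = 1/(ωC) = 126 Ω
Branch 1: Z₁ = R = 81.0 Ω
Branch 2 (series LC): Z₂ = j(X_L − X_C) = j83.6 Ω
Parallel: Z = Z₁Z₂/(Z₁+Z₂), |Z| = 58.2 Ω, ∠Z = 44.1°
I = V/|Z| = 74/58.2 = 1.27 A

1.27 A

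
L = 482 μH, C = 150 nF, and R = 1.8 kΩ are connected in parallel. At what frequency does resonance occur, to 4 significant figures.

ω₀ = 1/√(LC) = 1/√(0.000482 × 1.5e-07) = 117600 rad/s
f₀ = ω₀/(2π) = 18.72 kHz

18.72 kHz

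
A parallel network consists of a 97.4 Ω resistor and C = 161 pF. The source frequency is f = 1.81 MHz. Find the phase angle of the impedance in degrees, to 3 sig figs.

-10.1°

ω = 2πf = 1.137e+07 rad/s
X_C = 1/(ωC) = 546 Ω
Parallel: admittances add. Y = 1/R + jωC
Y = (0.0103 + j0.00183) S
|Y| = 0.0104 S → |Z| = 1/|Y| = 95.9 Ω, ∠Z = −∠Y = -10.1°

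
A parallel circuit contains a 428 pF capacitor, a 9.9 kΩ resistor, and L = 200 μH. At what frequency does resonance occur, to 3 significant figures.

544 kHz

ω₀ = 1/√(LC) = 1/√(0.0002 × 4.28e-10) = 3.418e+06 rad/s
f₀ = ω₀/(2π) = 544 kHz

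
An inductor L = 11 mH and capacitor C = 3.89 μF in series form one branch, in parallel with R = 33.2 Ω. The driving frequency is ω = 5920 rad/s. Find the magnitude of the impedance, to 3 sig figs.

X_L = ωL = 65.1 Ω
X_C = 1/(ωC) = 43.4 Ω
Branch 1: Z₁ = R = 33.2 Ω
Branch 2 (series LC): Z₂ = j(X_L − X_C) = j21.7 Ω
Parallel: Z = Z₁Z₂/(Z₁+Z₂), |Z| = 18.2 Ω, ∠Z = 56.8°

18.2 Ω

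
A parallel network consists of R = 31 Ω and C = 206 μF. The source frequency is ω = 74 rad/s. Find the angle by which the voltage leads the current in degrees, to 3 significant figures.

X_C = 1/(ωC) = 65.6 Ω
Parallel: admittances add. Y = 1/R + jωC
Y = (0.0323 + j0.0152) S
|Y| = 0.0357 S → |Z| = 1/|Y| = 28.0 Ω, ∠Z = −∠Y = -25.3°

-25.3°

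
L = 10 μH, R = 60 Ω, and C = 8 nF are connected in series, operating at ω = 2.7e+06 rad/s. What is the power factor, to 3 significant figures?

X_L = ωL = 27.0 Ω
X_C = 1/(ωC) = 46.3 Ω
Net reactance X = X_L − X_C = -19.3 Ω
Z = 60.0 − j19.3 Ω
|Z| = √(60.0² + 19.3²) = 63.0 Ω
∠Z = arctan(-19.3/60.0) = -17.8°
cos φ = cos(-17.8°) = 0.952

0.952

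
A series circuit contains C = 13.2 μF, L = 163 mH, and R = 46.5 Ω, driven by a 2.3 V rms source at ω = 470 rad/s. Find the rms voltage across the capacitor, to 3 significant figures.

3.84 V

X_L = ωL = 76.6 Ω
X_C = 1/(ωC) = 161 Ω
Net reactance X = X_L − X_C = -84.6 Ω
Z = 46.5 − j84.6 Ω
|Z| = √(46.5² + 84.6²) = 96.5 Ω
I = V/|Z| = 23.8 mA
V_C = I·|Z_C| = 0.0238 × 161 = 3.84 V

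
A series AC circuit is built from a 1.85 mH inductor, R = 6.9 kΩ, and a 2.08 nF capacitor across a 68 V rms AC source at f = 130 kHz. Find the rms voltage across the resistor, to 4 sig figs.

67.40 V

ω = 2πf = 816800 rad/s
X_L = ωL = 1511 Ω
X_C = 1/(ωC) = 588.6 Ω
Net reactance X = X_L − X_C = 922.5 Ω
Z = 6900 + j922.5 Ω
|Z| = √(6900² + 922.5²) = 6961 Ω
I = V/|Z| = 9.768 mA
V_R = I·|Z_R| = 0.009768 × 6900 = 67.40 V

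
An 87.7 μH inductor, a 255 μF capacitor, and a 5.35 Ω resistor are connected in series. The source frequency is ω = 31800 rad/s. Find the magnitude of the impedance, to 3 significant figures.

X_L = ωL = 2.79 Ω
X_C = 1/(ωC) = 0.123 Ω
Net reactance X = X_L − X_C = 2.67 Ω
Z = 5.35 + j2.67 Ω
|Z| = √(5.35² + 2.67²) = 5.98 Ω

5.98 Ω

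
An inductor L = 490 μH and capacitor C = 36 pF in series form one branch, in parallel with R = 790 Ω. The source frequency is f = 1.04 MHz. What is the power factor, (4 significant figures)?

ω = 2πf = 6.535e+06 rad/s
X_L = ωL = 3202 Ω
X_C = 1/(ωC) = 4251 Ω
Branch 1: Z₁ = R = 790.0 Ω
Branch 2 (series LC): Z₂ = j(X_L − X_C) = −j1049 Ω
Parallel: Z = Z₁Z₂/(Z₁+Z₂), |Z| = 631.1 Ω, ∠Z = -36.98°
cos φ = cos(-36.98°) = 0.7988

0.7988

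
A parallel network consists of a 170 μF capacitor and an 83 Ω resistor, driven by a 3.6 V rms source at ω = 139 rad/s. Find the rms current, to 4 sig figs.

95.49 mA

X_C = 1/(ωC) = 42.32 Ω
Parallel: admittances add. Y = 1/R + jωC
Y = (0.01205 + j0.02363) S
|Y| = 0.02652 S → |Z| = 1/|Y| = 37.70 Ω, ∠Z = −∠Y = -62.98°
I = V/|Z| = 3.6/37.70 = 95.49 mA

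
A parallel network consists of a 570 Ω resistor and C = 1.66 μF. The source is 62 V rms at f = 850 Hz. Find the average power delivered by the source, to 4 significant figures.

6.744 W

ω = 2πf = 5341 rad/s
X_C = 1/(ωC) = 112.8 Ω
Parallel: admittances add. Y = 1/R + jωC
Y = (0.001754 + j0.008866) S
|Y| = 0.009037 S → |Z| = 1/|Y| = 110.7 Ω, ∠Z = −∠Y = -78.81°
I = V/|Z| = 560.3 mA
P = VI cos φ = 62 × 0.5603 × cos(-78.81°) = 6.744 W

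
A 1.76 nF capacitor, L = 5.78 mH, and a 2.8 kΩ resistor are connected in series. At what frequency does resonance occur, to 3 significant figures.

ω₀ = 1/√(LC) = 1/√(0.00578 × 1.76e-09) = 313500 rad/s
f₀ = ω₀/(2π) = 49.9 kHz

49.9 kHz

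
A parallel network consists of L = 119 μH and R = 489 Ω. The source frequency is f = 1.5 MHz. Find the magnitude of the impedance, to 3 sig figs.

448 Ω

ω = 2πf = 9.425e+06 rad/s
X_L = ωL = 1120 Ω
Parallel: admittances add. Y = 1/R + 1/(jωL)
Y = (0.00204 − j0.000892) S
|Y| = 0.00223 S → |Z| = 1/|Y| = 448 Ω, ∠Z = −∠Y = 23.6°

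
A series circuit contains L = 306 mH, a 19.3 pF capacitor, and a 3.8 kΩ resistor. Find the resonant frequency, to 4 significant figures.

65.49 kHz

ω₀ = 1/√(LC) = 1/√(0.306 × 1.93e-11) = 411500 rad/s
f₀ = ω₀/(2π) = 65.49 kHz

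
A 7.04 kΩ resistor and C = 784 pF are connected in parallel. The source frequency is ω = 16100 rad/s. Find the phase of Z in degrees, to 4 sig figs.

X_C = 1/(ωC) = 79220 Ω
Parallel: admittances add. Y = 1/R + jωC
Y = (0.0001420 + j1.262e-05) S
|Y| = 0.0001426 S → |Z| = 1/|Y| = 7012 Ω, ∠Z = −∠Y = -5.078°

-5.078°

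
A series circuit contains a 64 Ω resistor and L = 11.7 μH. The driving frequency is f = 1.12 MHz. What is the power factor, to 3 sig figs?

ω = 2πf = 7.037e+06 rad/s
X_L = ωL = 82.3 Ω
Z = 64.0 + j82.3 Ω
|Z| = √(64.0² + 82.3²) = 104 Ω
∠Z = arctan(82.3/64.0) = 52.1°
cos φ = cos(52.1°) = 0.614

0.614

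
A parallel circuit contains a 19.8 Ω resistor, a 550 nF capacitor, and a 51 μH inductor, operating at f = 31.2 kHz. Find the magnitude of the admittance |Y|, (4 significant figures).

51.10 mS

ω = 2πf = 196000 rad/s
X_L = ωL = 9.998 Ω
X_C = 1/(ωC) = 9.275 Ω
Parallel: admittances add. Y = 1/R + 1/(jωL) + jωC
Y = (0.05051 + j0.007797) S
|Y| = 0.05110 S → |Z| = 1/|Y| = 19.57 Ω, ∠Z = −∠Y = -8.777°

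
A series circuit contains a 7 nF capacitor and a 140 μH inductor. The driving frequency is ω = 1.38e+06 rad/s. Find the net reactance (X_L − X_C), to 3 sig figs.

X_L = ωL = 193 Ω
X_C = 1/(ωC) = 104 Ω
X = 193 − 104 = 89.7 Ω

89.7 Ω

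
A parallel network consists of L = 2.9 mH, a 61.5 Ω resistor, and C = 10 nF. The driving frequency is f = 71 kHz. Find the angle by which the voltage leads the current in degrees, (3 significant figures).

ω = 2πf = 446100 rad/s
X_L = ωL = 1290 Ω
X_C = 1/(ωC) = 224 Ω
Parallel: admittances add. Y = 1/R + 1/(jωL) + jωC
Y = (0.0163 + j0.00369) S
|Y| = 0.0167 S → |Z| = 1/|Y| = 60.0 Ω, ∠Z = −∠Y = -12.8°

-12.8°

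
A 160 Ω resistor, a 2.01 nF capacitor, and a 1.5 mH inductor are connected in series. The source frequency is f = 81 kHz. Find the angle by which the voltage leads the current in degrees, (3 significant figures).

-53.2°

ω = 2πf = 508900 rad/s
X_L = ωL = 763 Ω
X_C = 1/(ωC) = 978 Ω
Net reactance X = X_L − X_C = -214 Ω
Z = 160 − j214 Ω
|Z| = √(160² + 214²) = 267 Ω
∠Z = arctan(-214/160) = -53.2°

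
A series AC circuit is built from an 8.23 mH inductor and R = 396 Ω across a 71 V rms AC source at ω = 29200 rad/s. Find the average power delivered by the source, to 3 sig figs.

9.30 W

X_L = ωL = 240 Ω
Z = 396 + j240 Ω
|Z| = √(396² + 240²) = 463 Ω
∠Z = arctan(240/396) = 31.3°
I = V/|Z| = 153 mA
P = VI cos φ = 71 × 0.153 × cos(31.3°) = 9.30 W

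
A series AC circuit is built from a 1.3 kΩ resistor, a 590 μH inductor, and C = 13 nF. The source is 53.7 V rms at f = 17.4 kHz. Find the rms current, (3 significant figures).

ω = 2πf = 109300 rad/s
X_L = ωL = 64.5 Ω
X_C = 1/(ωC) = 704 Ω
Net reactance X = X_L − X_C = -639 Ω
Z = 1300 − j639 Ω
|Z| = √(1300² + 639²) = 1450 Ω
I = V/|Z| = 53.7/1450 = 37.1 mA

37.1 mA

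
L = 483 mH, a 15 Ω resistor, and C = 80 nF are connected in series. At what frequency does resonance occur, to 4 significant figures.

ω₀ = 1/√(LC) = 1/√(0.483 × 8e-08) = 5087 rad/s
f₀ = ω₀/(2π) = 809.7 Hz

809.7 Hz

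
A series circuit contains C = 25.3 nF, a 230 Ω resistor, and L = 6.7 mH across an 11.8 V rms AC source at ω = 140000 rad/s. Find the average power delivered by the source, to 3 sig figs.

X_L = ωL = 938 Ω
X_C = 1/(ωC) = 282 Ω
Net reactance X = X_L − X_C = 656 Ω
Z = 230 + j656 Ω
|Z| = √(230² + 656²) = 695 Ω
∠Z = arctan(656/230) = 70.7°
I = V/|Z| = 17.0 mA
P = VI cos φ = 11.8 × 0.0170 × cos(70.7°) = 66.3 mW

66.3 mW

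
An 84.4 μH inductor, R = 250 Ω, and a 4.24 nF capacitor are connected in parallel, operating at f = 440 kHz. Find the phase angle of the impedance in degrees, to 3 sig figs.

ω = 2πf = 2.765e+06 rad/s
X_L = ωL = 233 Ω
X_C = 1/(ωC) = 85.3 Ω
Parallel: admittances add. Y = 1/R + 1/(jωL) + jωC
Y = (0.00400 + j0.00744) S
|Y| = 0.00844 S → |Z| = 1/|Y| = 118 Ω, ∠Z = −∠Y = -61.7°

-61.7°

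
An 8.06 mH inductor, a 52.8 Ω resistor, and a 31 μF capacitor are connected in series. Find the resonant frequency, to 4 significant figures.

318.4 Hz

ω₀ = 1/√(LC) = 1/√(0.00806 × 3.1e-05) = 2001 rad/s
f₀ = ω₀/(2π) = 318.4 Hz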